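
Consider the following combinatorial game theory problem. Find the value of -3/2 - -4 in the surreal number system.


x = -3/2, y = -4
Converting to common denominator: 2
x = -3/2, y = -8/2
x - y = -3/2 - -4 = 5/2

5/2


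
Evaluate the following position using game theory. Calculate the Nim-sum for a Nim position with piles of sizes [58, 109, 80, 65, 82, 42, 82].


We need the XOR (exclusive or) of all pile sizes.
After XOR-ing pile 1 (size 58): 0 XOR 58 = 58
After XOR-ing pile 2 (size 109): 58 XOR 109 = 87
After XOR-ing pile 3 (size 80): 87 XOR 80 = 7
After XOR-ing pile 4 (size 65): 7 XOR 65 = 70
After XOR-ing pile 5 (size 82): 70 XOR 82 = 20
After XOR-ing pile 6 (size 42): 20 XOR 42 = 62
After XOR-ing pile 7 (size 82): 62 XOR 82 = 108
The Nim-value of this position is 108.

108


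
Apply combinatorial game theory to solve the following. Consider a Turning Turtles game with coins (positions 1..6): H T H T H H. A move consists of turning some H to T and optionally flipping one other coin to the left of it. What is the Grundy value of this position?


Coins: H T H T H H
Key fact: a single head at position k behaves exactly like a Nim heap of size k (turning it to T and optionally flipping a coin at j < k corresponds to moving the heap from k to j, or to 0), and heads combine as a disjunctive sum (two heads at the same place would cancel, matching j XOR j = 0). So the Nim-value is the XOR of the 1-indexed positions of the heads.
Face-up positions (1-indexed): [1, 3, 5, 6]
XOR 0 with 1: 0 XOR 1 = 1
XOR 1 with 3: 1 XOR 3 = 2
XOR 2 with 5: 2 XOR 5 = 7
XOR 7 with 6: 7 XOR 6 = 1
Nim-value = 1

1


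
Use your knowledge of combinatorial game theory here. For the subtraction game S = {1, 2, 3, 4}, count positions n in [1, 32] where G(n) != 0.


Subtraction set S = {1, 2, 3, 4}, so G(n) = n mod 5.
G(n) = 0 when n is a multiple of 5.
Multiples of 5 in [1, 32]: 6
N-positions (nonzero Grundy) = 32 - 6 = 26

26


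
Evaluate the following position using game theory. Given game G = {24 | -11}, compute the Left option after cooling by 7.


Original game: {24 | -11} (a switch {a | b} with a > b).
Cooling by t (for t below the temperature (a - b)/2 = 35/2) taxes each move by t: {a | b} cooled by t is {a - t | b + t}.
Cooling amount: t = 7
Cooled Left option: 24 - 7 = 17
Cooled Right option: -11 + 7 = -4
Cooled game: {17 | -4}
Left option = 17

17


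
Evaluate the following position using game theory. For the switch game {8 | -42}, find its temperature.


The game is {8 | -42}, a switch {a | b} with numbers a > b.
Cooling {a | b} by t gives {a - t | b + t}, which stops being hot when a - t = b + t, i.e. at t = (a - b)/2. So the temperature of a switch is (a - b)/2.
Temperature = (Left option - Right option) / 2
= (8 - (-42)) / 2
= 50 / 2
= 25

25


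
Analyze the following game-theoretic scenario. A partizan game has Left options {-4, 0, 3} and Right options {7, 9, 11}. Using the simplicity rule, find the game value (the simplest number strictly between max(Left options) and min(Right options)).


Left options: {-4, 0, 3}, max = 3
Right options: {7, 9, 11}, min = 7
All options are numbers and max(Left) < min(Right), so by the simplicity theorem the value is the simplest (earliest-born) number strictly between 3 and 7.
Integers 4 through 6 all lie strictly between 3 and 7.
Among integers, the simplest (lowest birthday = smallest |n|; 0 is born on day 0, +-n on day n) is 4.
No non-integer in the interval can be simpler: if x is a non-integer in the interval, then floor(x) or ceil(x) also lies in the interval (the interval contains an integer), and both are proper prefixes of x's sign expansion, i.e. born earlier. So the game value is 4.
Game value = 4

4


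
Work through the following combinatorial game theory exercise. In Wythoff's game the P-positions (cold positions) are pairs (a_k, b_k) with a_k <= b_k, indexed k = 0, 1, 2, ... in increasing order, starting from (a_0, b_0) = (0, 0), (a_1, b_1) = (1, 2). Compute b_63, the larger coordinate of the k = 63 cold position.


By Wythoff's theorem, a_k = floor(k * phi) and b_k = floor(k * phi^2) = a_k + k, where phi = (1 + sqrt(5))/2 is the golden ratio.
phi = (1 + sqrt(5))/2 = 1.618034
phi^2 = phi + 1 = 2.618034
k = 63
k * phi^2 = 63 * 2.618034 = 164.936141
b_63 = floor(k * phi^2) = 164 (check: a_63 + k = 101 + 63 = 164)

164


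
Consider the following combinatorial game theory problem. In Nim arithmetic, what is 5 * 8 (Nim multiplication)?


Nim multiplication is bilinear over XOR: (u XOR v) * w = (u*w) XOR (v*w).
So we split each operand into its bit components and XOR the pairwise Nim products.
5 = 1 + 4 (as XOR of powers of 2).
8 = 8 (as XOR of powers of 2).
Using the standard Nim-product table on single bits:
  2*2 = 3,   2*4 = 8,   2*8 = 12,
  4*4 = 6,   4*8 = 11,  8*8 = 13,
and  1*x = x (identity), k*l = l*k (commutative).
Pairwise Nim products:
  1 * 8 = 8
  4 * 8 = 11
XOR them: 8 XOR 11 = 3.
Result: 5 * 8 = 3 (in Nim).

3


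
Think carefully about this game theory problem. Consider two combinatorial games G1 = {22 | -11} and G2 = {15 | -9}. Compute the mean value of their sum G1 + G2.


G1 = {22 | -11}, G2 = {15 | -9}
Each is a switch {a | b} with numbers a > b; its mean value is (a + b)/2, and mean value is additive over game sums: m(G1 + G2) = m(G1) + m(G2).
Mean of G1 = (22 + (-11))/2 = 11/2 = 11/2
Mean of G2 = (15 + (-9))/2 = 6/2 = 3
Mean of G1 + G2 = 11/2 + 3 = 17/2

17/2


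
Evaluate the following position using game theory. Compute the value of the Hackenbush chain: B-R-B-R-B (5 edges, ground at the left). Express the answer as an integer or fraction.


Edges (from ground): B-R-B-R-B
By Berlekamp's sign-expansion rule, a Blue-Red Hackenbush stalk has the value of the surreal number whose sign sequence is the edge sequence with B -> + and R -> -.
Sign sequence: +-+-+
Trace the sign expansion in the surreal number tree, starting from 0:
Edge 1: B (sign +) -> bounds (0, +inf), value = 1
Edge 2: R (sign -) -> bounds (0, 1), value = 1/2
Edge 3: B (sign +) -> bounds (1/2, 1), value = 3/4
Edge 4: R (sign -) -> bounds (1/2, 3/4), value = 5/8
Edge 5: B (sign +) -> bounds (5/8, 3/4), value = 11/16
Game value = 11/16

11/16


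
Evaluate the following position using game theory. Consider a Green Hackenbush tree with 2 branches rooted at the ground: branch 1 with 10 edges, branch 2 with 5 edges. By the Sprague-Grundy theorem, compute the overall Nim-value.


The tree has 2 branches from the ground vertex.
In Green Hackenbush, the Nim-value of a simple path of length k is k.
Branch 1: length 10, Nim-value = 10
Branch 2: length 5, Nim-value = 5
Total Nim-value = XOR of all branch values:
0 XOR 10 = 10
10 XOR 5 = 15
Nim-value of the tree = 15

15


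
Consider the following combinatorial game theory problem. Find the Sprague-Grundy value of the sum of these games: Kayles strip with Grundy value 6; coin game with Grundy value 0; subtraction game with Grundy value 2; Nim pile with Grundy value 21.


By the Sprague-Grundy theorem, the Grundy value of a sum of games is the XOR of individual Grundy values.
Kayles strip: Grundy value = 6. Running XOR: 0 XOR 6 = 6
coin game: Grundy value = 0. Running XOR: 6 XOR 0 = 6
subtraction game: Grundy value = 2. Running XOR: 6 XOR 2 = 4
Nim pile: Grundy value = 21. Running XOR: 4 XOR 21 = 17
The combined Grundy value is 17.

17


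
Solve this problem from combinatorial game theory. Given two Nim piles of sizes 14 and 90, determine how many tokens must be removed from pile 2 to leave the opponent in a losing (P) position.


Piles: 14 and 90
Current XOR: 14 XOR 90 = 84 (non-zero, so this is an N-position).
To make the XOR zero, we need to find a move that balances the piles.
For pile 2 (size 90): target = 90 XOR 84 = 14
We reduce pile 2 from 90 to 14.
Tokens removed: 90 - 14 = 76
Verification: 14 XOR 14 = 0

76


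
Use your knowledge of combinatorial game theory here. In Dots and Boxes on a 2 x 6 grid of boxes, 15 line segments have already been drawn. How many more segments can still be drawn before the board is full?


Grid: 2 x 6 boxes, i.e. 3 rows and 7 columns of dots.
Horizontal edges: (rows + 1) * cols = 3 * 6 = 18
Vertical edges: rows * (cols + 1) = 2 * 7 = 14
Total edges: 18 + 14 = 32
Edges drawn: 15
Remaining: 32 - 15 = 17

17


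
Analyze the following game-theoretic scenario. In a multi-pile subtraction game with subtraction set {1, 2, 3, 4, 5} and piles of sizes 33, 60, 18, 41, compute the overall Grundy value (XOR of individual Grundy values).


Subtraction set: {1, 2, 3, 4, 5}
For this subtraction set, G(n) = n mod 6 (period = max + 1 = 6).
Pile 1 (size 33): G(33) = 33 mod 6 = 3
Pile 2 (size 60): G(60) = 60 mod 6 = 0
Pile 3 (size 18): G(18) = 18 mod 6 = 0
Pile 4 (size 41): G(41) = 41 mod 6 = 5
Total Grundy value = XOR of all: 3 XOR 0 XOR 0 XOR 5 = 6

6


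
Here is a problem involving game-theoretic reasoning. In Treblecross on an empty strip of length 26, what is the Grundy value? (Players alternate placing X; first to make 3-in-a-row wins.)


Treblecross: place X on empty cells; 3-in-a-row wins.
Playing within two cells of an existing X lets the opponent win at once, so sensible play treats the cells i-2..i+2 around each X as dead. The player left with no safe cell loses, so this is a normal-play take-away game on strips of safe cells.
Placing X at cell i (0-indexed) of a strip of k safe cells leaves independent strips of sizes max(0, i-2) and max(0, k-i-3). Hence G(k) = mex{ G(max(0,i-2)) XOR G(max(0,k-i-3)) : 0 <= i < k }, with G(0) = 0.
G(1): splits (0,0):0^0=0 -> mex({0}) = 1
G(2): splits (0,0):0^0=0 -> mex({0}) = 1
G(3): splits (0,0):0^0=0 -> mex({0}) = 1
G(4): splits (0,1):0^1=1 (0,0):0^0=0 -> mex({0, 1}) = 2
G(5): splits (0,2):0^1=1 (0,1):0^1=1 (0,0):0^0=0 -> mex({0, 1}) = 2
G(6) = mex({1}) = 0
G(7) = mex({0, 1, 2}) = 3
G(8) = mex({0, 1, 2}) = 3
G(9) = mex({0, 2}) = 1
G(10) = mex({0, 2, 3}) = 1
G(11) = mex({0, 3}) = 1
G(12) = mex({1, 3}) = 0
G(13) = mex({0, 1, 2, 3}) = 4
G(14) = mex({0, 1, 2}) = 3
G(15) = mex({0, 1, 2}) = 3
G(16) = mex({0, 1, 2, 4}) = 3
G(17) = mex({0, 1, 3, 4}) = 2
G(18) = mex({0, 1, 3, 4}) = 2
G(19) = mex({0, 1, 3, 5}) = 2
G(20) = mex({0, 1, 2, 3, 5}) = 4
G(21) = mex({0, 1, 2, 3, 5}) = 4
G(22) = mex({1, 2, 6}) = 0
G(23) = mex({0, 1, 2, 3, 4, 6}) = 5
G(24) = mex({0, 1, 2, 3, 4}) = 5
G(25) = mex({0, 1, 3, 4, 7}) = 2
G(26) = mex({0, 1, 3, 4, 5, 7}) = 2
Therefore G(26) = 2.

2


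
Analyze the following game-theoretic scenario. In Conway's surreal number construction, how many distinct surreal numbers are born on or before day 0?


Day 0: {|} = 0 is born. Count = 1.
Day n: the number of surreal numbers born by day n is 2^(n+1) - 1.
By day 0: 2^1 - 1 = 1
By day 0: 1 surreal numbers.

1


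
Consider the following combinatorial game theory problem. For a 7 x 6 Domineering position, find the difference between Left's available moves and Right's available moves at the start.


Board is 7 x 6 (rows x cols).
Left (vertical) placements: (rows-1) * cols = 6 * 6 = 36
Right (horizontal) placements: rows * (cols-1) = 7 * 5 = 35
Advantage = Left - Right = 36 - 35 = 1

1


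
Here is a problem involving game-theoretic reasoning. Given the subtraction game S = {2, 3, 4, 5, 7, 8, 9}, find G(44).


The subtraction set is S = {2, 3, 4, 5, 7, 8, 9}.
G(k) = mex{ G(k - s) : s in S, s <= k }. We compute iteratively: G(0) = 0.
G(1) = mex({}) = 0
G(2) = mex({0}) = 1
G(3) = mex({0}) = 1
G(4) = mex({0, 1}) = 2
G(5) = mex({0, 1}) = 2
G(6) = mex({0, 1, 2}) = 3
G(7) = mex({0, 1, 2}) = 3
G(8) = mex({0, 1, 2, 3}) = 4
G(9) = mex({0, 1, 2, 3}) = 4
G(10) = mex({0, 1, 2, 3, 4}) = 5
G(11) = mex({1, 2, 3, 4}) = 0
G(12) = mex({1, 2, 3, 4, 5}) = 0
G(13) = mex({0, 2, 3, 4, 5}) = 1
G(14) = mex({0, 2, 3, 4, 5}) = 1
G(15) = mex({0, 1, 3, 4, 5}) = 2
G(16) = mex({0, 1, 3, 4}) = 2
G(17) = mex({0, 1, 2, 4, 5}) = 3
G(18) = mex({0, 1, 2, 4, 5}) = 3
G(19) = mex({0, 1, 2, 3, 5}) = 4
Observe that G(11)..G(19) = 0, 0, 1, 1, 2, 2, 3, 3, 4 repeats G(0)..G(8) = 0, 0, 1, 1, 2, 2, 3, 3, 4.
For k >= max(S) = 9, G(k) is determined by the previous 9 values G(k-9)..G(k-1); a window of 9 consecutive values has recurred shifted by 11, so by induction G(k + 11) = G(k) for all k >= 0: the sequence is periodic from the start with period 11.
One period: G(0..10) = 0, 0, 1, 1, 2, 2, 3, 3, 4, 4, 5.
44 mod 11 = 0, so G(44) = G(0) = 0.

0


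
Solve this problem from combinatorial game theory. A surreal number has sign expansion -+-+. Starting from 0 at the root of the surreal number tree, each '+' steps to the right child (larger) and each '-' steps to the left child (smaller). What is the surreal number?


Sign expansion: -+-+
Rule: track bounds (lo, hi), initially (-inf, +inf). On '+', the current value becomes lo and we move to the simplest number in (value, hi): value + 1 if hi = +inf, otherwise the midpoint (value + hi)/2. On '-', the current value becomes hi and we move to value - 1 if lo = -inf, otherwise the midpoint (lo + value)/2.
Start at 0.
Step 1: sign = -, move left. Bounds: (-inf, 0). Value = -1
Step 2: sign = +, move right. Bounds: (-1, 0). Value = -1/2
Step 3: sign = -, move left. Bounds: (-1, -1/2). Value = -3/4
Step 4: sign = +, move right. Bounds: (-3/4, -1/2). Value = -5/8
The surreal number with sign expansion -+-+ is -5/8.

-5/8


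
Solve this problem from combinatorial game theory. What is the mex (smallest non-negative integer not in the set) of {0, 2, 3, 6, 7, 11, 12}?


Set = {0, 2, 3, 6, 7, 11, 12}
0 is in the set.
1 is NOT in the set. This is the mex.
mex = 1

1


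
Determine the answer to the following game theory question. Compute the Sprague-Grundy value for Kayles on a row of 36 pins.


Kayles: a move removes 1 or 2 adjacent pins from a contiguous row.
Removing pins from a row of k leaves two independent rows (a, b) with a + b = k - 1 (one pin) or a + b = k - 2 (two pins); an end removal gives a = 0.
By Sprague-Grundy, G(k) = mex{ G(a) XOR G(b) } over all these splits. G(0) = 0.
G(1): splits (0,0):0^0=0 -> mex({0}) = 1
G(2): splits (0,1):0^1=1 (0,0):0^0=0 -> mex({0, 1}) = 2
G(3): splits (0,2):0^2=2 (1,1):1^1=0 (0,1):0^1=1 -> mex({0, 1, 2}) = 3
G(4): splits (0,3):0^3=3 (1,2):1^2=3 (0,2):0^2=2 (1,1):1^1=0 -> mex({0, 2, 3}) = 1
G(5): splits (0,4):0^1=1 (1,3):1^3=2 (2,2):2^2=0 (0,3):0^3=3 (1,2):1^2=3 -> mex({0, 1, 2, 3}) = 4
G(6) = mex({0, 1, 2, 4}) = 3
G(7) = mex({0, 1, 3, 4, 5}) = 2
G(8) = mex({0, 2, 3, 5, 6}) = 1
G(9) = mex({0, 1, 2, 3, 6, 7}) = 4
G(10) = mex({0, 1, 3, 4, 5, 7}) = 2
G(11) = mex({0, 1, 2, 3, 4, 5}) = 6
G(12) = mex({0, 1, 2, 3, 5, 6, 7}) = 4
G(13) = mex({0, 2, 3, 4, 6, 7}) = 1
G(14) = mex({0, 1, 4, 5, 6, 7}) = 2
G(15) = mex({0, 1, 2, 3, 4, 5, 6}) = 7
G(16) = mex({0, 2, 3, 5, 6, 7}) = 1
G(17) = mex({0, 1, 2, 3, 5, 6, 7}) = 4
G(18) = mex({0, 1, 2, 4, 5, 6}) = 3
G(19) = mex({0, 1, 3, 4, 5, 7}) = 2
G(20) = mex({0, 2, 3, 4, 5, 6, 7}) = 1
G(21) = mex({0, 1, 2, 3, 5, 6, 7}) = 4
G(22) = mex({0, 1, 2, 3, 4, 5, 7}) = 6
G(23) = mex({0, 1, 2, 3, 4, 5, 6}) = 7
G(24) = mex({0, 1, 2, 3, 5, 6, 7}) = 4
G(25) = mex({0, 2, 3, 4, 6, 7}) = 1
G(26) = mex({0, 1, 3, 4, 5, 6, 7}) = 2
G(27) = mex({0, 1, 2, 3, 4, 5, 6, 7}) = 8
G(28) = mex({0, 1, 2, 3, 4, 6, 7, 8}) = 5
G(29) = mex({0, 1, 2, 3, 5, 6, 7, 8, 9}) = 4
G(30) = mex({0, 1, 2, 3, 4, 5, 6, 9, 10}) = 7
G(31) = mex({0, 1, 3, 4, 5, 7, 10, 11}) = 2
G(32) = mex({0, 2, 3, 4, 5, 6, 7, 9, 11}) = 1
G(33) = mex({0, 1, 2, 3, 4, 5, 6, 7, 9, 12}) = 8
G(34) = mex({0, 1, 2, 3, 4, 5, 7, 8, 11, 12}) = 6
G(35) = mex({0, 1, 2, 3, 4, 5, 6, 8, 9, 10, 11}) = 7
G(36) = mex({0, 1, 2, 3, 5, 6, 7, 9, 10}) = 4
Therefore G(36) = 4.

4


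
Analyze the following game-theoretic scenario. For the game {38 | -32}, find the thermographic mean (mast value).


Game = {38 | -32}, a switch {a | b} with numbers a > b.
Its thermograph has left wall a - t and right wall b + t, which meet at t = (a - b)/2, where both equal (a + b)/2. So the mast (mean value) is at (a + b)/2.
Mean = (38 + (-32))/2 = 6/2 = 3

3


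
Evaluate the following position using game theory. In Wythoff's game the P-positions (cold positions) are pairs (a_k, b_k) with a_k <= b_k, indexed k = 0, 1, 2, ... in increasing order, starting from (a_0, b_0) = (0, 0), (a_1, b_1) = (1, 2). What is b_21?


By Wythoff's theorem, a_k = floor(k * phi) and b_k = floor(k * phi^2) = a_k + k, where phi = (1 + sqrt(5))/2 is the golden ratio.
phi = (1 + sqrt(5))/2 = 1.618034
phi^2 = phi + 1 = 2.618034
k = 21
k * phi^2 = 21 * 2.618034 = 54.978714
b_21 = floor(k * phi^2) = 54 (check: a_21 + k = 33 + 21 = 54)

54


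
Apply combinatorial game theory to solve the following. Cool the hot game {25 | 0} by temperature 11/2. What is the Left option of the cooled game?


Original game: {25 | 0} (a switch {a | b} with a > b).
Cooling by t (for t below the temperature (a - b)/2 = 25/2) taxes each move by t: {a | b} cooled by t is {a - t | b + t}.
Cooling amount: t = 11/2
Cooled Left option: 25 - 11/2 = 39/2
Cooled Right option: 0 + 11/2 = 11/2
Cooled game: {39/2 | 11/2}
Left option = 39/2

39/2


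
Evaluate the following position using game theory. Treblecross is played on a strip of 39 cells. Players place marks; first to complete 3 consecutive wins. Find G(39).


Treblecross: place X on empty cells; 3-in-a-row wins.
Playing within two cells of an existing X lets the opponent win at once, so sensible play treats the cells i-2..i+2 around each X as dead. The player left with no safe cell loses, so this is a normal-play take-away game on strips of safe cells.
Placing X at cell i (0-indexed) of a strip of k safe cells leaves independent strips of sizes max(0, i-2) and max(0, k-i-3). Hence G(k) = mex{ G(max(0,i-2)) XOR G(max(0,k-i-3)) : 0 <= i < k }, with G(0) = 0.
G(1): splits (0,0):0^0=0 -> mex({0}) = 1
G(2): splits (0,0):0^0=0 -> mex({0}) = 1
G(3): splits (0,0):0^0=0 -> mex({0}) = 1
G(4): splits (0,1):0^1=1 (0,0):0^0=0 -> mex({0, 1}) = 2
G(5): splits (0,2):0^1=1 (0,1):0^1=1 (0,0):0^0=0 -> mex({0, 1}) = 2
G(6) = mex({1}) = 0
G(7) = mex({0, 1, 2}) = 3
G(8) = mex({0, 1, 2}) = 3
G(9) = mex({0, 2}) = 1
G(10) = mex({0, 2, 3}) = 1
G(11) = mex({0, 3}) = 1
G(12) = mex({1, 3}) = 0
G(13) = mex({0, 1, 2, 3}) = 4
G(14) = mex({0, 1, 2}) = 3
G(15) = mex({0, 1, 2}) = 3
G(16) = mex({0, 1, 2, 4}) = 3
G(17) = mex({0, 1, 3, 4}) = 2
G(18) = mex({0, 1, 3, 4}) = 2
G(19) = mex({0, 1, 3, 5}) = 2
G(20) = mex({0, 1, 2, 3, 5}) = 4
G(21) = mex({0, 1, 2, 3, 5}) = 4
G(22) = mex({1, 2, 6}) = 0
G(23) = mex({0, 1, 2, 3, 4, 6}) = 5
G(24) = mex({0, 1, 2, 3, 4}) = 5
G(25) = mex({0, 1, 3, 4, 7}) = 2
G(26) = mex({0, 1, 3, 4, 5, 7}) = 2
G(27) = mex({0, 1, 3, 5}) = 2
G(28) = mex({0, 1, 2, 5}) = 3
G(29) = mex({0, 1, 2, 4, 5, 6}) = 3
G(30) = mex({1, 2, 4, 6}) = 0
G(31) = mex({0, 1, 2, 3, 4, 6}) = 5
G(32) = mex({1, 2, 3, 4, 7}) = 0
G(33) = mex({0, 3, 7}) = 1
G(34) = mex({0, 2, 3, 5, 7}) = 1
G(35) = mex({0, 2, 3, 5, 6}) = 1
G(36) = mex({0, 1, 2, 5, 6}) = 3
G(37) = mex({0, 1, 2, 4, 5, 6}) = 3
G(38) = mex({0, 1, 2, 4}) = 3
G(39) = mex({0, 1, 2, 3, 4, 7}) = 5
Therefore G(39) = 5.

5


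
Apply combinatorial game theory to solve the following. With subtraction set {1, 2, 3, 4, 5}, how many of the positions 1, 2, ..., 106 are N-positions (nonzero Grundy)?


Subtraction set S = {1, 2, 3, 4, 5}, so G(n) = n mod 6.
G(n) = 0 when n is a multiple of 6.
Multiples of 6 in [1, 106]: 17
N-positions (nonzero Grundy) = 106 - 17 = 89

89


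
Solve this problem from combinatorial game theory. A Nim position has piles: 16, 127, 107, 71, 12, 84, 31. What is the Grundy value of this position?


We need the XOR (exclusive or) of all pile sizes.
After XOR-ing pile 1 (size 16): 0 XOR 16 = 16
After XOR-ing pile 2 (size 127): 16 XOR 127 = 111
After XOR-ing pile 3 (size 107): 111 XOR 107 = 4
After XOR-ing pile 4 (size 71): 4 XOR 71 = 67
After XOR-ing pile 5 (size 12): 67 XOR 12 = 79
After XOR-ing pile 6 (size 84): 79 XOR 84 = 27
After XOR-ing pile 7 (size 31): 27 XOR 31 = 4
The Nim-value of this position is 4.

4


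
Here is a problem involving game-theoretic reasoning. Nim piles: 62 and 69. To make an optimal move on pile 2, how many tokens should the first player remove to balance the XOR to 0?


Piles: 62 and 69
Current XOR: 62 XOR 69 = 123 (non-zero, so this is an N-position).
To make the XOR zero, we need to find a move that balances the piles.
For pile 2 (size 69): target = 69 XOR 123 = 62
We reduce pile 2 from 69 to 62.
Tokens removed: 69 - 62 = 7
Verification: 62 XOR 62 = 0

7


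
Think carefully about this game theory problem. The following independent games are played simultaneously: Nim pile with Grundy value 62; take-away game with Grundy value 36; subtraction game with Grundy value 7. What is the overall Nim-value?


By the Sprague-Grundy theorem, the Grundy value of a sum of games is the XOR of individual Grundy values.
Nim pile: Grundy value = 62. Running XOR: 0 XOR 62 = 62
take-away game: Grundy value = 36. Running XOR: 62 XOR 36 = 26
subtraction game: Grundy value = 7. Running XOR: 26 XOR 7 = 29
The combined Grundy value is 29.

29


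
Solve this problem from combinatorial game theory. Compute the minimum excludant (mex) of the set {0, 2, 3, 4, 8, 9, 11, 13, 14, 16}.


Set = {0, 2, 3, 4, 8, 9, 11, 13, 14, 16}
0 is in the set.
1 is NOT in the set. This is the mex.
mex = 1

1


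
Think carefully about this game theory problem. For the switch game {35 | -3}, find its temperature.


The game is {35 | -3}, a switch {a | b} with numbers a > b.
Cooling {a | b} by t gives {a - t | b + t}, which stops being hot when a - t = b + t, i.e. at t = (a - b)/2. So the temperature of a switch is (a - b)/2.
Temperature = (Left option - Right option) / 2
= (35 - (-3)) / 2
= 38 / 2
= 19

19


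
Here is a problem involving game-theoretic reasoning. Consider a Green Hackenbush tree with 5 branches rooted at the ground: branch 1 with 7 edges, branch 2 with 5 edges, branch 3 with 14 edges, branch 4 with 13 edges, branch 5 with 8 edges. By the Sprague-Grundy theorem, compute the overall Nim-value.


The tree has 5 branches from the ground vertex.
In Green Hackenbush, the Nim-value of a simple path of length k is k.
Branch 1: length 7, Nim-value = 7
Branch 2: length 5, Nim-value = 5
Branch 3: length 14, Nim-value = 14
Branch 4: length 13, Nim-value = 13
Branch 5: length 8, Nim-value = 8
Total Nim-value = XOR of all branch values:
0 XOR 7 = 7
7 XOR 5 = 2
2 XOR 14 = 12
12 XOR 13 = 1
1 XOR 8 = 9
Nim-value of the tree = 9

9


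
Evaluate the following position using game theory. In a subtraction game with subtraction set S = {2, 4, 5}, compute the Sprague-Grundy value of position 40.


The subtraction set is S = {2, 4, 5}.
G(k) = mex{ G(k - s) : s in S, s <= k }. We compute iteratively: G(0) = 0.
G(1) = mex({}) = 0
G(2) = mex({0}) = 1
G(3) = mex({0}) = 1
G(4) = mex({0, 1}) = 2
G(5) = mex({0, 1}) = 2
G(6) = mex({0, 1, 2}) = 3
G(7) = mex({1, 2}) = 0
G(8) = mex({1, 2, 3}) = 0
G(9) = mex({0, 2}) = 1
G(10) = mex({0, 2, 3}) = 1
G(11) = mex({0, 1, 3}) = 2
Observe that G(7)..G(11) = 0, 0, 1, 1, 2 repeats G(0)..G(4) = 0, 0, 1, 1, 2.
For k >= max(S) = 5, G(k) is determined by the previous 5 values G(k-5)..G(k-1); a window of 5 consecutive values has recurred shifted by 7, so by induction G(k + 7) = G(k) for all k >= 0: the sequence is periodic from the start with period 7.
One period: G(0..6) = 0, 0, 1, 1, 2, 2, 3.
40 mod 7 = 5, so G(40) = G(5) = 2.

2


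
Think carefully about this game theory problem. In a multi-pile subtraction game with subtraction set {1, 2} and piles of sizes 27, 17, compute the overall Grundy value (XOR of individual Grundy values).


Subtraction set: {1, 2}
For this subtraction set, G(n) = n mod 3 (period = max + 1 = 3).
Pile 1 (size 27): G(27) = 27 mod 3 = 0
Pile 2 (size 17): G(17) = 17 mod 3 = 2
Total Grundy value = XOR of all: 0 XOR 2 = 2

2


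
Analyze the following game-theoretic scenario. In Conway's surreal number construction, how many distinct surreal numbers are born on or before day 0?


Day 0: {|} = 0 is born. Count = 1.
Day n: the number of surreal numbers born by day n is 2^(n+1) - 1.
By day 0: 2^1 - 1 = 1
By day 0: 1 surreal numbers.

1


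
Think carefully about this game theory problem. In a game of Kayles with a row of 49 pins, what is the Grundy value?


Kayles: a move removes 1 or 2 adjacent pins from a contiguous row.
Removing pins from a row of k leaves two independent rows (a, b) with a + b = k - 1 (one pin) or a + b = k - 2 (two pins); an end removal gives a = 0.
By Sprague-Grundy, G(k) = mex{ G(a) XOR G(b) } over all these splits. G(0) = 0.
G(1): splits (0,0):0^0=0 -> mex({0}) = 1
G(2): splits (0,1):0^1=1 (0,0):0^0=0 -> mex({0, 1}) = 2
G(3): splits (0,2):0^2=2 (1,1):1^1=0 (0,1):0^1=1 -> mex({0, 1, 2}) = 3
G(4): splits (0,3):0^3=3 (1,2):1^2=3 (0,2):0^2=2 (1,1):1^1=0 -> mex({0, 2, 3}) = 1
G(5): splits (0,4):0^1=1 (1,3):1^3=2 (2,2):2^2=0 (0,3):0^3=3 (1,2):1^2=3 -> mex({0, 1, 2, 3}) = 4
G(6) = mex({0, 1, 2, 4}) = 3
G(7) = mex({0, 1, 3, 4, 5}) = 2
G(8) = mex({0, 2, 3, 5, 6}) = 1
G(9) = mex({0, 1, 2, 3, 6, 7}) = 4
G(10) = mex({0, 1, 3, 4, 5, 7}) = 2
G(11) = mex({0, 1, 2, 3, 4, 5}) = 6
G(12) = mex({0, 1, 2, 3, 5, 6, 7}) = 4
G(13) = mex({0, 2, 3, 4, 6, 7}) = 1
G(14) = mex({0, 1, 4, 5, 6, 7}) = 2
G(15) = mex({0, 1, 2, 3, 4, 5, 6}) = 7
G(16) = mex({0, 2, 3, 5, 6, 7}) = 1
G(17) = mex({0, 1, 2, 3, 5, 6, 7}) = 4
G(18) = mex({0, 1, 2, 4, 5, 6}) = 3
G(19) = mex({0, 1, 3, 4, 5, 7}) = 2
G(20) = mex({0, 2, 3, 4, 5, 6, 7}) = 1
G(21) = mex({0, 1, 2, 3, 5, 6, 7}) = 4
G(22) = mex({0, 1, 2, 3, 4, 5, 7}) = 6
G(23) = mex({0, 1, 2, 3, 4, 5, 6}) = 7
G(24) = mex({0, 1, 2, 3, 5, 6, 7}) = 4
G(25) = mex({0, 2, 3, 4, 6, 7}) = 1
G(26) = mex({0, 1, 3, 4, 5, 6, 7}) = 2
G(27) = mex({0, 1, 2, 3, 4, 5, 6, 7}) = 8
G(28) = mex({0, 1, 2, 3, 4, 6, 7, 8}) = 5
G(29) = mex({0, 1, 2, 3, 5, 6, 7, 8, 9}) = 4
G(30) = mex({0, 1, 2, 3, 4, 5, 6, 9, 10}) = 7
G(31) = mex({0, 1, 3, 4, 5, 7, 10, 11}) = 2
G(32) = mex({0, 2, 3, 4, 5, 6, 7, 9, 11}) = 1
G(33) = mex({0, 1, 2, 3, 4, 5, 6, 7, 9, 12}) = 8
G(34) = mex({0, 1, 2, 3, 4, 5, 7, 8, 11, 12}) = 6
G(35) = mex({0, 1, 2, 3, 4, 5, 6, 8, 9, 10, 11}) = 7
G(36) = mex({0, 1, 2, 3, 5, 6, 7, 9, 10}) = 4
G(37) = mex({0, 2, 3, 4, 6, 7, 9, 10, 11, 12}) = 1
G(38) = mex({0, 1, 3, 4, 5, 6, 7, 9, 10, 11, 12}) = 2
G(39) = mex({0, 1, 2, 4, 5, 6, 7, 9, 10, 12, 14}) = 3
G(40) = mex({0, 2, 3, 4, 6, 7, 11, 12, 14}) = 1
G(41) = mex({0, 1, 2, 3, 5, 6, 7, 9, 10, 11, 12}) = 4
G(42) = mex({0, 1, 2, 3, 4, 5, 6, 9, 10}) = 7
G(43) = mex({0, 1, 3, 4, 5, 7, 9, 10, 12, 15}) = 2
G(44) = mex({0, 2, 3, 4, 5, 6, 7, 9, 10, 12, 15}) = 1
G(45) = mex({0, 1, 2, 3, 4, 5, 6, 7, 9, 10, 12, 14}) = 8
G(46) = mex({0, 1, 3, 4, 5, 7, 8, 11, 12, 14}) = 2
G(47) = mex({0, 1, 2, 3, 4, 5, 6, 8, 9, 10, 11, 12}) = 7
G(48) = mex({0, 1, 2, 3, 5, 6, 7, 9, 10}) = 4
G(49) = mex({0, 2, 3, 4, 6, 7, 9, 10, 11, 12, 15}) = 1
Therefore G(49) = 1.

1


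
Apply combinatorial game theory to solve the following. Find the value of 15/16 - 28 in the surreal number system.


x = 15/16, y = 28
Converting to common denominator: 16
x = 15/16, y = 448/16
x - y = 15/16 - 28 = -433/16

-433/16


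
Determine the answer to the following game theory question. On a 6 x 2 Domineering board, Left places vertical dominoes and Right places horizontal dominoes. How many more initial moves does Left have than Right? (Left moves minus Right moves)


Board is 6 x 2 (rows x cols).
Left (vertical) placements: (rows-1) * cols = 5 * 2 = 10
Right (horizontal) placements: rows * (cols-1) = 6 * 1 = 6
Advantage = Left - Right = 10 - 6 = 4

4


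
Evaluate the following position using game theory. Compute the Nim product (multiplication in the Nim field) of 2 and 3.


Nim multiplication is bilinear over XOR: (u XOR v) * w = (u*w) XOR (v*w).
So we split each operand into its bit components and XOR the pairwise Nim products.
2 = 2 (as XOR of powers of 2).
3 = 1 + 2 (as XOR of powers of 2).
Using the standard Nim-product table on single bits:
  2*2 = 3,   2*4 = 8,   2*8 = 12,
  4*4 = 6,   4*8 = 11,  8*8 = 13,
and  1*x = x (identity), k*l = l*k (commutative).
Pairwise Nim products:
  2 * 1 = 2
  2 * 2 = 3
XOR them: 2 XOR 3 = 1.
Result: 2 * 3 = 1 (in Nim).

1


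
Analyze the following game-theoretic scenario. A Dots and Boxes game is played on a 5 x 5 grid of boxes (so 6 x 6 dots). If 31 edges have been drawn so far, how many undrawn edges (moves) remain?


Grid: 5 x 5 boxes, i.e. 6 rows and 6 columns of dots.
Horizontal edges: (rows + 1) * cols = 6 * 5 = 30
Vertical edges: rows * (cols + 1) = 5 * 6 = 30
Total edges: 30 + 30 = 60
Edges drawn: 31
Remaining: 60 - 31 = 29

29


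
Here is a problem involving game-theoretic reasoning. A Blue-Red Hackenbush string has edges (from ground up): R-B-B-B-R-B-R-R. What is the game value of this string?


Edges (from ground): R-B-B-B-R-B-R-R
By Berlekamp's sign-expansion rule, a Blue-Red Hackenbush stalk has the value of the surreal number whose sign sequence is the edge sequence with B -> + and R -> -.
Sign sequence: -+++-+--
Trace the sign expansion in the surreal number tree, starting from 0:
Edge 1: R (sign -) -> bounds (-inf, 0), value = -1
Edge 2: B (sign +) -> bounds (-1, 0), value = -1/2
Edge 3: B (sign +) -> bounds (-1/2, 0), value = -1/4
Edge 4: B (sign +) -> bounds (-1/4, 0), value = -1/8
Edge 5: R (sign -) -> bounds (-1/4, -1/8), value = -3/16
Edge 6: B (sign +) -> bounds (-3/16, -1/8), value = -5/32
Edge 7: R (sign -) -> bounds (-3/16, -5/32), value = -11/64
Edge 8: R (sign -) -> bounds (-3/16, -11/64), value = -23/128
Game value = -23/128

-23/128


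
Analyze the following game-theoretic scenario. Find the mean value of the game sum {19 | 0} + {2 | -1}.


G1 = {19 | 0}, G2 = {2 | -1}
Each is a switch {a | b} with numbers a > b; its mean value is (a + b)/2, and mean value is additive over game sums: m(G1 + G2) = m(G1) + m(G2).
Mean of G1 = (19 + (0))/2 = 19/2 = 19/2
Mean of G2 = (2 + (-1))/2 = 1/2 = 1/2
Mean of G1 + G2 = 19/2 + 1/2 = 10

10


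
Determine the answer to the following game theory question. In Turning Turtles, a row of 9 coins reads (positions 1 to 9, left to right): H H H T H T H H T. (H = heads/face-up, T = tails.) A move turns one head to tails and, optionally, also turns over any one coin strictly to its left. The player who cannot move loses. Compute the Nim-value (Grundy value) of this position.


Coins: H H H T H T H H T
Key fact: a single head at position k behaves exactly like a Nim heap of size k (turning it to T and optionally flipping a coin at j < k corresponds to moving the heap from k to j, or to 0), and heads combine as a disjunctive sum (two heads at the same place would cancel, matching j XOR j = 0). So the Nim-value is the XOR of the 1-indexed positions of the heads.
Face-up positions (1-indexed): [1, 2, 3, 5, 7, 8]
XOR 0 with 1: 0 XOR 1 = 1
XOR 1 with 2: 1 XOR 2 = 3
XOR 3 with 3: 3 XOR 3 = 0
XOR 0 with 5: 0 XOR 5 = 5
XOR 5 with 7: 5 XOR 7 = 2
XOR 2 with 8: 2 XOR 8 = 10
Nim-value = 10

10


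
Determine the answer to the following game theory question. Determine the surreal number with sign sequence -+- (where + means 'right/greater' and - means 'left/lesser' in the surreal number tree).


Sign expansion: -+-
Rule: track bounds (lo, hi), initially (-inf, +inf). On '+', the current value becomes lo and we move to the simplest number in (value, hi): value + 1 if hi = +inf, otherwise the midpoint (value + hi)/2. On '-', the current value becomes hi and we move to value - 1 if lo = -inf, otherwise the midpoint (lo + value)/2.
Start at 0.
Step 1: sign = -, move left. Bounds: (-inf, 0). Value = -1
Step 2: sign = +, move right. Bounds: (-1, 0). Value = -1/2
Step 3: sign = -, move left. Bounds: (-1, -1/2). Value = -3/4
The surreal number with sign expansion -+- is -3/4.

-3/4


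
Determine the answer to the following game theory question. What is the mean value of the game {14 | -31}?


Game = {14 | -31}, a switch {a | b} with numbers a > b.
Its thermograph has left wall a - t and right wall b + t, which meet at t = (a - b)/2, where both equal (a + b)/2. So the mast (mean value) is at (a + b)/2.
Mean = (14 + (-31))/2 = -17/2 = -17/2

-17/2


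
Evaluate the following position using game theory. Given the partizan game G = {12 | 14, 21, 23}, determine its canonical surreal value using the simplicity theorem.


Left options: {12}, max = 12
Right options: {14, 21, 23}, min = 14
All options are numbers and max(Left) < min(Right), so by the simplicity theorem the value is the simplest (earliest-born) number strictly between 12 and 14.
The only integer strictly between 12 and 14 is 13.
No non-integer in the interval can be simpler: if x is a non-integer in the interval, then floor(x) or ceil(x) also lies in the interval (the interval contains an integer), and both are proper prefixes of x's sign expansion, i.e. born earlier. So the game value is 13.
Game value = 13

13


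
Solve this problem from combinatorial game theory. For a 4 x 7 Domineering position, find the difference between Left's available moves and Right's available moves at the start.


Board is 4 x 7 (rows x cols).
Left (vertical) placements: (rows-1) * cols = 3 * 7 = 21
Right (horizontal) placements: rows * (cols-1) = 4 * 6 = 24
Advantage = Left - Right = 21 - 24 = -3

-3


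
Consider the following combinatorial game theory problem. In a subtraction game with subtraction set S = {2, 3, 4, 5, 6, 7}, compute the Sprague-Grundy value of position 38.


The subtraction set is S = {2, 3, 4, 5, 6, 7}.
G(k) = mex{ G(k - s) : s in S, s <= k }. We compute iteratively: G(0) = 0.
G(1) = mex({}) = 0
G(2) = mex({0}) = 1
G(3) = mex({0}) = 1
G(4) = mex({0, 1}) = 2
G(5) = mex({0, 1}) = 2
G(6) = mex({0, 1, 2}) = 3
G(7) = mex({0, 1, 2}) = 3
G(8) = mex({0, 1, 2, 3}) = 4
G(9) = mex({1, 2, 3}) = 0
G(10) = mex({1, 2, 3, 4}) = 0
G(11) = mex({0, 2, 3, 4}) = 1
G(12) = mex({0, 2, 3, 4}) = 1
G(13) = mex({0, 1, 3, 4}) = 2
G(14) = mex({0, 1, 3, 4}) = 2
G(15) = mex({0, 1, 2, 4}) = 3
Observe that G(9)..G(15) = 0, 0, 1, 1, 2, 2, 3 repeats G(0)..G(6) = 0, 0, 1, 1, 2, 2, 3.
For k >= max(S) = 7, G(k) is determined by the previous 7 values G(k-7)..G(k-1); a window of 7 consecutive values has recurred shifted by 9, so by induction G(k + 9) = G(k) for all k >= 0: the sequence is periodic from the start with period 9.
One period: G(0..8) = 0, 0, 1, 1, 2, 2, 3, 3, 4.
38 mod 9 = 2, so G(38) = G(2) = 1.

1


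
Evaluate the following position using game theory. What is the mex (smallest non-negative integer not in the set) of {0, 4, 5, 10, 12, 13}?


Set = {0, 4, 5, 10, 12, 13}
0 is in the set.
1 is NOT in the set. This is the mex.
mex = 1

1


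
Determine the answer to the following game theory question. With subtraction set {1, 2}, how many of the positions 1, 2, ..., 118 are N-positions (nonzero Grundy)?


Subtraction set S = {1, 2}, so G(n) = n mod 3.
G(n) = 0 when n is a multiple of 3.
Multiples of 3 in [1, 118]: 39
N-positions (nonzero Grundy) = 118 - 39 = 79

79


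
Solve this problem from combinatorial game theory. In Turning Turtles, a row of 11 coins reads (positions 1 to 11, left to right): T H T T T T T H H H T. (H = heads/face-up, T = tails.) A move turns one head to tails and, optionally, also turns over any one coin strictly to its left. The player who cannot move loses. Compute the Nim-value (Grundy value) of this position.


Coins: T H T T T T T H H H T
Key fact: a single head at position k behaves exactly like a Nim heap of size k (turning it to T and optionally flipping a coin at j < k corresponds to moving the heap from k to j, or to 0), and heads combine as a disjunctive sum (two heads at the same place would cancel, matching j XOR j = 0). So the Nim-value is the XOR of the 1-indexed positions of the heads.
Face-up positions (1-indexed): [2, 8, 9, 10]
XOR 0 with 2: 0 XOR 2 = 2
XOR 2 with 8: 2 XOR 8 = 10
XOR 10 with 9: 10 XOR 9 = 3
XOR 3 with 10: 3 XOR 10 = 9
Nim-value = 9

9


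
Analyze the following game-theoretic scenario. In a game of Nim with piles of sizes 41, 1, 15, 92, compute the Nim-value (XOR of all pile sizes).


We need the XOR (exclusive or) of all pile sizes.
After XOR-ing pile 1 (size 41): 0 XOR 41 = 41
After XOR-ing pile 2 (size 1): 41 XOR 1 = 40
After XOR-ing pile 3 (size 15): 40 XOR 15 = 39
After XOR-ing pile 4 (size 92): 39 XOR 92 = 123
The Nim-value of this position is 123.

123


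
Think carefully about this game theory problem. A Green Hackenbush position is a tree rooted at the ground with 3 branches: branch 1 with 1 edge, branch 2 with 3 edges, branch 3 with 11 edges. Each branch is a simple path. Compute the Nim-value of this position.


The tree has 3 branches from the ground vertex.
In Green Hackenbush, the Nim-value of a simple path of length k is k.
Branch 1: length 1, Nim-value = 1
Branch 2: length 3, Nim-value = 3
Branch 3: length 11, Nim-value = 11
Total Nim-value = XOR of all branch values:
0 XOR 1 = 1
1 XOR 3 = 2
2 XOR 11 = 9
Nim-value of the tree = 9

9


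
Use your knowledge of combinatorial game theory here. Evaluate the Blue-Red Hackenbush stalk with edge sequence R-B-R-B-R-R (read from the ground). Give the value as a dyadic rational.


Edges (from ground): R-B-R-B-R-R
By Berlekamp's sign-expansion rule, a Blue-Red Hackenbush stalk has the value of the surreal number whose sign sequence is the edge sequence with B -> + and R -> -.
Sign sequence: -+-+--
Trace the sign expansion in the surreal number tree, starting from 0:
Edge 1: R (sign -) -> bounds (-inf, 0), value = -1
Edge 2: B (sign +) -> bounds (-1, 0), value = -1/2
Edge 3: R (sign -) -> bounds (-1, -1/2), value = -3/4
Edge 4: B (sign +) -> bounds (-3/4, -1/2), value = -5/8
Edge 5: R (sign -) -> bounds (-3/4, -5/8), value = -11/16
Edge 6: R (sign -) -> bounds (-3/4, -11/16), value = -23/32
Game value = -23/32

-23/32


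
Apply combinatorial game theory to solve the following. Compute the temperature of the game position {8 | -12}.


The game is {8 | -12}, a switch {a | b} with numbers a > b.
Cooling {a | b} by t gives {a - t | b + t}, which stops being hot when a - t = b + t, i.e. at t = (a - b)/2. So the temperature of a switch is (a - b)/2.
Temperature = (Left option - Right option) / 2
= (8 - (-12)) / 2
= 20 / 2
= 10

10


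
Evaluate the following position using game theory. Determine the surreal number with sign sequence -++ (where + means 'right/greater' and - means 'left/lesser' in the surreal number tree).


Sign expansion: -++
Rule: track bounds (lo, hi), initially (-inf, +inf). On '+', the current value becomes lo and we move to the simplest number in (value, hi): value + 1 if hi = +inf, otherwise the midpoint (value + hi)/2. On '-', the current value becomes hi and we move to value - 1 if lo = -inf, otherwise the midpoint (lo + value)/2.
Start at 0.
Step 1: sign = -, move left. Bounds: (-inf, 0). Value = -1
Step 2: sign = +, move right. Bounds: (-1, 0). Value = -1/2
Step 3: sign = +, move right. Bounds: (-1/2, 0). Value = -1/4
The surreal number with sign expansion -++ is -1/4.

-1/4


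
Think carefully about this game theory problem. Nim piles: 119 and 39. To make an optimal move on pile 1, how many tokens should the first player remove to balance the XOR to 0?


Piles: 119 and 39
Current XOR: 119 XOR 39 = 80 (non-zero, so this is an N-position).
To make the XOR zero, we need to find a move that balances the piles.
For pile 1 (size 119): target = 119 XOR 80 = 39
We reduce pile 1 from 119 to 39.
Tokens removed: 119 - 39 = 80
Verification: 39 XOR 39 = 0

80


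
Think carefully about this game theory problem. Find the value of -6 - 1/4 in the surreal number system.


x = -6, y = 1/4
Converting to common denominator: 4
x = -24/4, y = 1/4
x - y = -6 - 1/4 = -25/4

-25/4


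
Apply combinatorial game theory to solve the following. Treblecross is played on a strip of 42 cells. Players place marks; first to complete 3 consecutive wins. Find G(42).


Treblecross: place X on empty cells; 3-in-a-row wins.
Playing within two cells of an existing X lets the opponent win at once, so sensible play treats the cells i-2..i+2 around each X as dead. The player left with no safe cell loses, so this is a normal-play take-away game on strips of safe cells.
Placing X at cell i (0-indexed) of a strip of k safe cells leaves independent strips of sizes max(0, i-2) and max(0, k-i-3). Hence G(k) = mex{ G(max(0,i-2)) XOR G(max(0,k-i-3)) : 0 <= i < k }, with G(0) = 0.
G(1): splits (0,0):0^0=0 -> mex({0}) = 1
G(2): splits (0,0):0^0=0 -> mex({0}) = 1
G(3): splits (0,0):0^0=0 -> mex({0}) = 1
G(4): splits (0,1):0^1=1 (0,0):0^0=0 -> mex({0, 1}) = 2
G(5): splits (0,2):0^1=1 (0,1):0^1=1 (0,0):0^0=0 -> mex({0, 1}) = 2
G(6) = mex({1}) = 0
G(7) = mex({0, 1, 2}) = 3
G(8) = mex({0, 1, 2}) = 3
G(9) = mex({0, 2}) = 1
G(10) = mex({0, 2, 3}) = 1
G(11) = mex({0, 3}) = 1
G(12) = mex({1, 3}) = 0
G(13) = mex({0, 1, 2, 3}) = 4
G(14) = mex({0, 1, 2}) = 3
G(15) = mex({0, 1, 2}) = 3
G(16) = mex({0, 1, 2, 4}) = 3
G(17) = mex({0, 1, 3, 4}) = 2
G(18) = mex({0, 1, 3, 4}) = 2
G(19) = mex({0, 1, 3, 5}) = 2
G(20) = mex({0, 1, 2, 3, 5}) = 4
G(21) = mex({0, 1, 2, 3, 5}) = 4
G(22) = mex({1, 2, 6}) = 0
G(23) = mex({0, 1, 2, 3, 4, 6}) = 5
G(24) = mex({0, 1, 2, 3, 4}) = 5
G(25) = mex({0, 1, 3, 4, 7}) = 2
G(26) = mex({0, 1, 3, 4, 5, 7}) = 2
G(27) = mex({0, 1, 3, 5}) = 2
G(28) = mex({0, 1, 2, 5}) = 3
G(29) = mex({0, 1, 2, 4, 5, 6}) = 3
G(30) = mex({1, 2, 4, 6}) = 0
G(31) = mex({0, 1, 2, 3, 4, 6}) = 5
G(32) = mex({1, 2, 3, 4, 7}) = 0
G(33) = mex({0, 3, 7}) = 1
G(34) = mex({0, 2, 3, 5, 7}) = 1
G(35) = mex({0, 2, 3, 5, 6}) = 1
G(36) = mex({0, 1, 2, 5, 6}) = 3
G(37) = mex({0, 1, 2, 4, 5, 6}) = 3
G(38) = mex({0, 1, 2, 4}) = 3
G(39) = mex({0, 1, 2, 3, 4, 7}) = 5
G(40) = mex({0, 1, 2, 3, 4, 5, 7}) = 6
G(41) = mex({0, 1, 2, 3, 5, 7}) = 4
G(42) = mex({0, 1, 2, 3, 5, 6, 7}) = 4
Therefore G(42) = 4.

4
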